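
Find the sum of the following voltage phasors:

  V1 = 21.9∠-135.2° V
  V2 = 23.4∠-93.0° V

Step 1 — Convert each phasor to rectangular form:
  V1 = 21.9·(cos(-135.2°) + j·sin(-135.2°)) = -15.54 - j15.43 V
  V2 = 23.4·(cos(-93.0°) + j·sin(-93.0°)) = -1.225 - j23.37 V
Step 2 — Sum components: V_total = -16.76 - j38.8 V.
Step 3 — Convert to polar: |V_total| = 42.27 V, ∠V_total = -113.4°.

V_total = 42.27∠-113.4° V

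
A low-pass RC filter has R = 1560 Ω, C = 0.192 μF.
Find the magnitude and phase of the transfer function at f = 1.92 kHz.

Step 1 — Angular frequency: ω = 2π·1920 = 1.206e+04 rad/s.
Step 2 — Transfer function: H(jω) = 1/(1 + jωRC).
Step 3 — Denominator: 1 + jωRC = 1 + j·1.206e+04·1560·1.92e-07 = 1 + j3.613.
Step 4 — H = 0.07114 - j0.2571.
Step 5 — Magnitude: |H| = 0.2667 (-11.5 dB); phase: φ = -74.5°.

|H| = 0.2667 (-11.5 dB), φ = -74.5°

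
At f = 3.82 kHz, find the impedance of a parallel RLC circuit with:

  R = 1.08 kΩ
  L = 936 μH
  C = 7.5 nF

Step 1 — Angular frequency: ω = 2π·f = 2π·3820 = 2.4e+04 rad/s.
Step 2 — Component impedances:
  R: Z = R = 1080 Ω
  L: Z = jωL = j·2.4e+04·0.000936 = 0 + j22.47 Ω
  C: Z = 1/(jωC) = -j/(ω·C) = 0 - j5555 Ω
Step 3 — Parallel combination: 1/Z_total = 1/R + 1/L + 1/C; Z_total = 0.4709 + j22.55 Ω = 22.55∠88.8° Ω.

Z = 0.4709 + j22.55 Ω = 22.55∠88.8° Ω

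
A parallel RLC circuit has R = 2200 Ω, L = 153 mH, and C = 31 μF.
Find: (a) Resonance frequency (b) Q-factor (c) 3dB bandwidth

Step 1 — Resonance: ω₀ = 1/√(LC) = 1/√(0.153·3.1e-05) = 459.2 rad/s.
Step 2 — f₀ = ω₀/(2π) = 73.08 Hz.
Step 3 — Parallel Q: Q = R/(ω₀L) = 2200/(459.2·0.153) = 31.32.
Step 4 — Bandwidth: Δω = ω₀/Q = 14.66 rad/s; BW = Δω/(2π) = 2.334 Hz.

(a) f₀ = 73.08 Hz  (b) Q = 31.32  (c) BW = 2.334 Hz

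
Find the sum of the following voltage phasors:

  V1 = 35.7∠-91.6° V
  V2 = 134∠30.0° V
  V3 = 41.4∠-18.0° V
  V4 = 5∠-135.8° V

Step 1 — Convert each phasor to rectangular form:
  V1 = 35.7·(cos(-91.6°) + j·sin(-91.6°)) = -0.9968 - j35.69 V
  V2 = 134·(cos(30.0°) + j·sin(30.0°)) = 116 + j67 V
  V3 = 41.4·(cos(-18.0°) + j·sin(-18.0°)) = 39.37 - j12.79 V
  V4 = 5·(cos(-135.8°) + j·sin(-135.8°)) = -3.585 - j3.486 V
Step 2 — Sum components: V_total = 150.8 + j15.03 V.
Step 3 — Convert to polar: |V_total| = 151.6 V, ∠V_total = 5.7°.

V_total = 151.6∠5.7° V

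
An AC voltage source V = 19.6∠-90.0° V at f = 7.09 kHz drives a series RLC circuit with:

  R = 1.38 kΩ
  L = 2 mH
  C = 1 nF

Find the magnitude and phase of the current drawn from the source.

Step 1 — Angular frequency: ω = 2π·f = 2π·7090 = 4.455e+04 rad/s.
Step 2 — Component impedances:
  R: Z = R = 1380 Ω
  L: Z = jωL = j·4.455e+04·0.002 = 0 + j89.1 Ω
  C: Z = 1/(jωC) = -j/(ω·C) = 0 - j2.245e+04 Ω
Step 3 — Series combination: Z_total = R + L + C = 1380 - j2.236e+04 Ω = 2.24e+04∠-86.5° Ω.
Step 4 — Source phasor: V = 19.6∠-90.0° V = 0 - j19.6 V.
Step 5 — Ohm's law: I = V / Z_total = (0 - j19.6) / (1380 - j2.236e+04) = 0.0008733 - j5.39e-05 A.
Step 6 — Convert to polar: |I| = 0.000875 A, ∠I = -3.5°.

I = 0.000875∠-3.5° A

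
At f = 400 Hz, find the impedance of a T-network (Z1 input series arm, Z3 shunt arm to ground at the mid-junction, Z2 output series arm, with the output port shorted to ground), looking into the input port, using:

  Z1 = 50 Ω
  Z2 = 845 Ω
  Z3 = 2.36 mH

Step 1 — Angular frequency: ω = 2π·f = 2π·400 = 2513 rad/s.
Step 2 — Component impedances:
  Z1: Z = R = 50 Ω
  Z2: Z = R = 845 Ω
  Z3: Z = jωL = j·2513·0.00236 = 0 + j5.931 Ω
Step 3 — With the output port shorted to ground, the output series arm Z2 runs from the junction to ground; the shunt arm Z3 also runs from the junction to ground. They appear in parallel: Z3 || Z2 = 0.04163 + j5.931 Ω.
Step 4 — Series with input arm Z1: Z_in = Z1 + (Z3 || Z2) = 50.04 + j5.931 Ω = 50.39∠6.8° Ω.

Z = 50.04 + j5.931 Ω = 50.39∠6.8° Ω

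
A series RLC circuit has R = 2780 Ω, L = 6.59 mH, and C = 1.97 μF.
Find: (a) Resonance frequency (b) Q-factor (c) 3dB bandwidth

Step 1 — Resonance condition Im(Z)=0 gives ω₀ = 1/√(LC).
Step 2 — ω₀ = 1/√(0.00659·1.97e-06) = 8777 rad/s.
Step 3 — f₀ = ω₀/(2π) = 1397 Hz.
Step 4 — Series Q: Q = ω₀L/R = 8777·0.00659/2780 = 0.0208.
Step 5 — 3dB bandwidth: Δω = ω₀/Q = 4.219e+05 rad/s; BW = Δω/(2π) = 6.714e+04 Hz.

(a) f₀ = 1397 Hz  (b) Q = 0.0208  (c) BW = 6.714e+04 Hz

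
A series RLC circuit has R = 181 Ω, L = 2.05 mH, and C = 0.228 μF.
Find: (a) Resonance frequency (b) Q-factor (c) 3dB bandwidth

Step 1 — Resonance condition Im(Z)=0 gives ω₀ = 1/√(LC).
Step 2 — ω₀ = 1/√(0.00205·2.28e-07) = 4.625e+04 rad/s.
Step 3 — f₀ = ω₀/(2π) = 7362 Hz.
Step 4 — Series Q: Q = ω₀L/R = 4.625e+04·0.00205/181 = 0.5239.
Step 5 — 3dB bandwidth: Δω = ω₀/Q = 8.829e+04 rad/s; BW = Δω/(2π) = 1.405e+04 Hz.

(a) f₀ = 7362 Hz  (b) Q = 0.5239  (c) BW = 1.405e+04 Hz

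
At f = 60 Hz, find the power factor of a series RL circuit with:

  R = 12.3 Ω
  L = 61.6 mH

Step 1 — Angular frequency: ω = 2π·f = 2π·60 = 377 rad/s.
Step 2 — Component impedances:
  R: Z = R = 12.3 Ω
  L: Z = jωL = j·377·0.0616 = 0 + j23.22 Ω
Step 3 — Series combination: Z_total = R + L = 12.3 + j23.22 Ω = 26.28∠62.1° Ω.
Step 4 — Power factor: PF = cos(φ) = Re(Z)/|Z| = 12.3/26.279 = 0.4681.
Step 5 — Type: Im(Z) = 23.22 ⇒ lagging (phase φ = 62.1°).

PF = 0.4681 (lagging, φ = 62.1°)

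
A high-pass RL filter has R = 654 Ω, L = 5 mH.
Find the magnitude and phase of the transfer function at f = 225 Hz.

Step 1 — Angular frequency: ω = 2π·225 = 1414 rad/s.
Step 2 — Transfer function: H(jω) = jωL/(R + jωL).
Step 3 — Numerator jωL = j·7.069; denominator R + jωL = 654 + j7.069.
Step 4 — H = 0.0001168 + j0.01081.
Step 5 — Magnitude: |H| = 0.01081 (-39.3 dB); phase: φ = 89.4°.

|H| = 0.01081 (-39.3 dB), φ = 89.4°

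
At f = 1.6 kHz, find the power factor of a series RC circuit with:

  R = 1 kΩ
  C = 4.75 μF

Step 1 — Angular frequency: ω = 2π·f = 2π·1600 = 1.005e+04 rad/s.
Step 2 — Component impedances:
  R: Z = R = 1000 Ω
  C: Z = 1/(jωC) = -j/(ω·C) = 0 - j20.94 Ω
Step 3 — Series combination: Z_total = R + C = 1000 - j20.94 Ω = 1000∠-1.2° Ω.
Step 4 — Power factor: PF = cos(φ) = Re(Z)/|Z| = 1000/1000.2 = 0.9998.
Step 5 — Type: Im(Z) = -20.94 ⇒ leading (phase φ = -1.2°).

PF = 0.9998 (leading, φ = -1.2°)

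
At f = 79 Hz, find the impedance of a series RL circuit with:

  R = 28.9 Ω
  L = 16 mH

Step 1 — Angular frequency: ω = 2π·f = 2π·79 = 496.4 rad/s.
Step 2 — Component impedances:
  R: Z = R = 28.9 Ω
  L: Z = jωL = j·496.4·0.016 = 0 + j7.942 Ω
Step 3 — Series combination: Z_total = R + L = 28.9 + j7.942 Ω = 29.97∠15.4° Ω.

Z = 28.9 + j7.942 Ω = 29.97∠15.4° Ω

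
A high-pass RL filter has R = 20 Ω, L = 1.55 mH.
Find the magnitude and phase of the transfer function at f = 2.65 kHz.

Step 1 — Angular frequency: ω = 2π·2650 = 1.665e+04 rad/s.
Step 2 — Transfer function: H(jω) = jωL/(R + jωL).
Step 3 — Numerator jωL = j·25.81; denominator R + jωL = 20 + j25.81.
Step 4 — H = 0.6248 + j0.4842.
Step 5 — Magnitude: |H| = 0.7904 (-2.0 dB); phase: φ = 37.8°.

|H| = 0.7904 (-2.0 dB), φ = 37.8°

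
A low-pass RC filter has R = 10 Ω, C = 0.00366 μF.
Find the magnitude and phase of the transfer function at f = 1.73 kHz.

Step 1 — Angular frequency: ω = 2π·1730 = 1.087e+04 rad/s.
Step 2 — Transfer function: H(jω) = 1/(1 + jωRC).
Step 3 — Denominator: 1 + jωRC = 1 + j·1.087e+04·10·3.66e-09 = 1 + j0.0003978.
Step 4 — H = 1 - j0.0003978.
Step 5 — Magnitude: |H| = 1 (-0.0 dB); phase: φ = -0.0°.

|H| = 1 (-0.0 dB), φ = -0.0°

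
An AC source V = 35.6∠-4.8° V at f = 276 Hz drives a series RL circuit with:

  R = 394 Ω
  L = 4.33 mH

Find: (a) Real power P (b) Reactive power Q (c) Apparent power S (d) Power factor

Step 1 — Angular frequency: ω = 2π·f = 2π·276 = 1734 rad/s.
Step 2 — Component impedances:
  R: Z = R = 394 Ω
  L: Z = jωL = j·1734·0.00433 = 0 + j7.509 Ω
Step 3 — Series combination: Z_total = R + L = 394 + j7.509 Ω = 394.1∠1.1° Ω.
Step 4 — Source phasor: V = 35.6∠-4.8° V = 35.48 - j2.979 V.
Step 5 — Current: I = V / Z = 0.08986 - j0.009273 A = 0.09034∠-5.9° A.
Step 6 — Complex power: S = V·I* = 3.215 + j0.06128 VA.
Step 7 — Real power: P = Re(S) = 3.215 W.
Step 8 — Reactive power: Q = Im(S) = 0.06128 VAR.
Step 9 — Apparent power: |S| = 3.216 VA.
Step 10 — Power factor: PF = P/|S| = 0.9998 (lagging).

(a) P = 3.215 W  (b) Q = 0.06128 VAR  (c) S = 3.216 VA  (d) PF = 0.9998 (lagging)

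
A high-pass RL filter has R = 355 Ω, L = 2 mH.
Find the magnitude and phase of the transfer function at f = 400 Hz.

Step 1 — Angular frequency: ω = 2π·400 = 2513 rad/s.
Step 2 — Transfer function: H(jω) = jωL/(R + jωL).
Step 3 — Numerator jωL = j·5.027; denominator R + jωL = 355 + j5.027.
Step 4 — H = 0.0002004 + j0.01416.
Step 5 — Magnitude: |H| = 0.01416 (-37.0 dB); phase: φ = 89.2°.

|H| = 0.01416 (-37.0 dB), φ = 89.2°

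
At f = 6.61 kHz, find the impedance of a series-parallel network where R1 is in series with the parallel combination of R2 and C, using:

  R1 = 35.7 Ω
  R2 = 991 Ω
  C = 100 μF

Step 1 — Angular frequency: ω = 2π·f = 2π·6610 = 4.153e+04 rad/s.
Step 2 — Component impedances:
  R1: Z = R = 35.7 Ω
  R2: Z = R = 991 Ω
  C: Z = 1/(jωC) = -j/(ω·C) = 0 - j0.2408 Ω
Step 3 — Parallel branch: R2 || C = 1/(1/R2 + 1/C) = 5.85e-05 - j0.2408 Ω.
Step 4 — Series with R1: Z_total = R1 + (R2 || C) = 35.7 - j0.2408 Ω = 35.7∠-0.4° Ω.

Z = 35.7 - j0.2408 Ω = 35.7∠-0.4° Ω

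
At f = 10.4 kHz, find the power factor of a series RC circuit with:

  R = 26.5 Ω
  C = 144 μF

Step 1 — Angular frequency: ω = 2π·f = 2π·1.04e+04 = 6.535e+04 rad/s.
Step 2 — Component impedances:
  R: Z = R = 26.5 Ω
  C: Z = 1/(jωC) = -j/(ω·C) = 0 - j0.1063 Ω
Step 3 — Series combination: Z_total = R + C = 26.5 - j0.1063 Ω = 26.5∠-0.2° Ω.
Step 4 — Power factor: PF = cos(φ) = Re(Z)/|Z| = 26.5/26.5 = 1.
Step 5 — Type: Im(Z) = -0.1063 ⇒ leading (phase φ = -0.2°).

PF = 1 (leading, φ = -0.2°)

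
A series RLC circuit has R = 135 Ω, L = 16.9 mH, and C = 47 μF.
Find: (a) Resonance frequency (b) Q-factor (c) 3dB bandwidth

Step 1 — Resonance: ω₀ = 1/√(LC) = 1/√(0.0169·4.7e-05) = 1122 rad/s.
Step 2 — f₀ = ω₀/(2π) = 178.6 Hz.
Step 3 — Series Q: Q = ω₀L/R = 1122·0.0169/135 = 0.1405.
Step 4 — Bandwidth: Δω = ω₀/Q = 7988 rad/s; BW = Δω/(2π) = 1271 Hz.

(a) f₀ = 178.6 Hz  (b) Q = 0.1405  (c) BW = 1271 Hz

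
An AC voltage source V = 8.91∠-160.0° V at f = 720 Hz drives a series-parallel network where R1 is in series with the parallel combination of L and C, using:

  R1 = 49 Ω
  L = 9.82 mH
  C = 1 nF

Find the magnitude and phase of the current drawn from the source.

Step 1 — Angular frequency: ω = 2π·f = 2π·720 = 4524 rad/s.
Step 2 — Component impedances:
  R1: Z = R = 49 Ω
  L: Z = jωL = j·4524·0.00982 = 0 + j44.42 Ω
  C: Z = 1/(jωC) = -j/(ω·C) = 0 - j2.21e+05 Ω
Step 3 — Parallel branch: L || C = 1/(1/L + 1/C) = 0 + j44.43 Ω.
Step 4 — Series with R1: Z_total = R1 + (L || C) = 49 + j44.43 Ω = 66.15∠42.2° Ω.
Step 5 — Source phasor: V = 8.91∠-160.0° V = -8.373 - j3.047 V.
Step 6 — Ohm's law: I = V / Z_total = (-8.373 - j3.047) / (49 + j44.43) = -0.1247 + j0.0509 A.
Step 7 — Convert to polar: |I| = 0.1347 A, ∠I = 157.8°.

I = 0.1347∠157.8° A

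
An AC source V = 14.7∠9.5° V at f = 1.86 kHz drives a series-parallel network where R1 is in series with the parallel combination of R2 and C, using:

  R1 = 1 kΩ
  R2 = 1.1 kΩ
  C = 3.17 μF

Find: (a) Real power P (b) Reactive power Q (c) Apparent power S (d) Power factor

Step 1 — Angular frequency: ω = 2π·f = 2π·1860 = 1.169e+04 rad/s.
Step 2 — Component impedances:
  R1: Z = R = 1000 Ω
  R2: Z = R = 1100 Ω
  C: Z = 1/(jωC) = -j/(ω·C) = 0 - j26.99 Ω
Step 3 — Parallel branch: R2 || C = 1/(1/R2 + 1/C) = 0.662 - j26.98 Ω.
Step 4 — Series with R1: Z_total = R1 + (R2 || C) = 1001 - j26.98 Ω = 1001∠-1.5° Ω.
Step 5 — Source phasor: V = 14.7∠9.5° V = 14.5 + j2.426 V.
Step 6 — Current: I = V / Z = 0.01441 + j0.002813 A = 0.01468∠11.0° A.
Step 7 — Complex power: S = V·I* = 0.2158 - j0.005817 VA.
Step 8 — Real power: P = Re(S) = 0.2158 W.
Step 9 — Reactive power: Q = Im(S) = -0.005817 VAR.
Step 10 — Apparent power: |S| = 0.2159 VA.
Step 11 — Power factor: PF = P/|S| = 0.9996 (leading).

(a) P = 0.2158 W  (b) Q = -0.005817 VAR  (c) S = 0.2159 VA  (d) PF = 0.9996 (leading)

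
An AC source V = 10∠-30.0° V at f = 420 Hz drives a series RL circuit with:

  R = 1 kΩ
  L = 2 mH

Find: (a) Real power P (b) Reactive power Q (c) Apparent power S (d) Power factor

Step 1 — Angular frequency: ω = 2π·f = 2π·420 = 2639 rad/s.
Step 2 — Component impedances:
  R: Z = R = 1000 Ω
  L: Z = jωL = j·2639·0.002 = 0 + j5.278 Ω
Step 3 — Series combination: Z_total = R + L = 1000 + j5.278 Ω = 1000∠0.3° Ω.
Step 4 — Source phasor: V = 10∠-30.0° V = 8.66 - j5 V.
Step 5 — Current: I = V / Z = 0.008634 - j0.005046 A = 0.01∠-30.3° A.
Step 6 — Complex power: S = V·I* = 0.1 + j0.0005278 VA.
Step 7 — Real power: P = Re(S) = 0.1 W.
Step 8 — Reactive power: Q = Im(S) = 0.0005278 VAR.
Step 9 — Apparent power: |S| = 0.1 VA.
Step 10 — Power factor: PF = P/|S| = 1 (lagging).

(a) P = 0.1 W  (b) Q = 0.0005278 VAR  (c) S = 0.1 VA  (d) PF = 1 (lagging)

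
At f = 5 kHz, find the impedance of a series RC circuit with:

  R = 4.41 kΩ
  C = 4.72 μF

Step 1 — Angular frequency: ω = 2π·f = 2π·5000 = 3.142e+04 rad/s.
Step 2 — Component impedances:
  R: Z = R = 4410 Ω
  C: Z = 1/(jωC) = -j/(ω·C) = 0 - j6.744 Ω
Step 3 — Series combination: Z_total = R + C = 4410 - j6.744 Ω = 4410∠-0.1° Ω.

Z = 4410 - j6.744 Ω = 4410∠-0.1° Ω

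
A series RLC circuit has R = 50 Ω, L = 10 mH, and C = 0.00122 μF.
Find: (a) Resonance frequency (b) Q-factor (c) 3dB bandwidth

Step 1 — Resonance: ω₀ = 1/√(LC) = 1/√(0.01·1.22e-09) = 2.863e+05 rad/s.
Step 2 — f₀ = ω₀/(2π) = 4.557e+04 Hz.
Step 3 — Series Q: Q = ω₀L/R = 2.863e+05·0.01/50 = 57.26.
Step 4 — Bandwidth: Δω = ω₀/Q = 5000 rad/s; BW = Δω/(2π) = 795.8 Hz.

(a) f₀ = 4.557e+04 Hz  (b) Q = 57.26  (c) BW = 795.8 Hz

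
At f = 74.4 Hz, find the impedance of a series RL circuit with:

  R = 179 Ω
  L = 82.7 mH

Step 1 — Angular frequency: ω = 2π·f = 2π·74.4 = 467.5 rad/s.
Step 2 — Component impedances:
  R: Z = R = 179 Ω
  L: Z = jωL = j·467.5·0.0827 = 0 + j38.66 Ω
Step 3 — Series combination: Z_total = R + L = 179 + j38.66 Ω = 183.1∠12.2° Ω.

Z = 179 + j38.66 Ω = 183.1∠12.2° Ω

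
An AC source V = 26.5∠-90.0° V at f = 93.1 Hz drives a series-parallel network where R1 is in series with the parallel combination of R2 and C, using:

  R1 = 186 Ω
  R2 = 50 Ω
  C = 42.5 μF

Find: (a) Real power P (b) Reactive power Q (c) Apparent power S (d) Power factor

Step 1 — Angular frequency: ω = 2π·f = 2π·93.1 = 585 rad/s.
Step 2 — Component impedances:
  R1: Z = R = 186 Ω
  R2: Z = R = 50 Ω
  C: Z = 1/(jωC) = -j/(ω·C) = 0 - j40.22 Ω
Step 3 — Parallel branch: R2 || C = 1/(1/R2 + 1/C) = 19.65 - j24.42 Ω.
Step 4 — Series with R1: Z_total = R1 + (R2 || C) = 205.6 - j24.42 Ω = 207.1∠-6.8° Ω.
Step 5 — Source phasor: V = 26.5∠-90.0° V = 0 - j26.5 V.
Step 6 — Current: I = V / Z = 0.01509 - j0.1271 A = 0.128∠-83.2° A.
Step 7 — Complex power: S = V·I* = 3.367 - j0.3999 VA.
Step 8 — Real power: P = Re(S) = 3.367 W.
Step 9 — Reactive power: Q = Im(S) = -0.3999 VAR.
Step 10 — Apparent power: |S| = 3.391 VA.
Step 11 — Power factor: PF = P/|S| = 0.993 (leading).

(a) P = 3.367 W  (b) Q = -0.3999 VAR  (c) S = 3.391 VA  (d) PF = 0.993 (leading)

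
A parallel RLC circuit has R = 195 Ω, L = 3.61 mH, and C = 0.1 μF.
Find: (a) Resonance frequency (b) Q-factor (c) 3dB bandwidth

Step 1 — Resonance: ω₀ = 1/√(LC) = 1/√(0.00361·1e-07) = 5.263e+04 rad/s.
Step 2 — f₀ = ω₀/(2π) = 8377 Hz.
Step 3 — Parallel Q: Q = R/(ω₀L) = 195/(5.263e+04·0.00361) = 1.026.
Step 4 — Bandwidth: Δω = ω₀/Q = 5.128e+04 rad/s; BW = Δω/(2π) = 8162 Hz.

(a) f₀ = 8377 Hz  (b) Q = 1.026  (c) BW = 8162 Hz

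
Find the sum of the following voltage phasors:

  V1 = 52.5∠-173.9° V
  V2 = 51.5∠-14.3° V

Step 1 — Convert each phasor to rectangular form:
  V1 = 52.5·(cos(-173.9°) + j·sin(-173.9°)) = -52.2 - j5.579 V
  V2 = 51.5·(cos(-14.3°) + j·sin(-14.3°)) = 49.9 - j12.72 V
Step 2 — Sum components: V_total = -2.298 - j18.3 V.
Step 3 — Convert to polar: |V_total| = 18.44 V, ∠V_total = -97.2°.

V_total = 18.44∠-97.2° V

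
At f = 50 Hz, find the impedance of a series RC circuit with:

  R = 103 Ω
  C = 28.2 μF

Step 1 — Angular frequency: ω = 2π·f = 2π·50 = 314.2 rad/s.
Step 2 — Component impedances:
  R: Z = R = 103 Ω
  C: Z = 1/(jωC) = -j/(ω·C) = 0 - j112.9 Ω
Step 3 — Series combination: Z_total = R + C = 103 - j112.9 Ω = 152.8∠-47.6° Ω.

Z = 103 - j112.9 Ω = 152.8∠-47.6° Ω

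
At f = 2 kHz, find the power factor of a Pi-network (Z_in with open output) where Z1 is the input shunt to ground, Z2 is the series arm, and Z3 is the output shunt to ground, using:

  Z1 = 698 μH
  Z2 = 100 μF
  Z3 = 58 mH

Step 1 — Angular frequency: ω = 2π·f = 2π·2000 = 1.257e+04 rad/s.
Step 2 — Component impedances:
  Z1: Z = jωL = j·1.257e+04·0.000698 = 0 + j8.771 Ω
  Z2: Z = 1/(jωC) = -j/(ω·C) = 0 - j0.7958 Ω
  Z3: Z = jωL = j·1.257e+04·0.058 = 0 + j728.8 Ω
Step 3 — With open output, the series arm Z2 and the output shunt Z3 appear in series to ground: Z2 + Z3 = 0 + j728.1 Ω.
Step 4 — Parallel with input shunt Z1: Z_in = Z1 || (Z2 + Z3) = 0 + j8.667 Ω = 8.667∠90.0° Ω.
Step 5 — Power factor: PF = cos(φ) = Re(Z)/|Z| = -0/8.667 = -0.
Step 6 — Type: Im(Z) = 8.667 ⇒ lagging (phase φ = 90.0°).

PF = -0 (lagging, φ = 90.0°)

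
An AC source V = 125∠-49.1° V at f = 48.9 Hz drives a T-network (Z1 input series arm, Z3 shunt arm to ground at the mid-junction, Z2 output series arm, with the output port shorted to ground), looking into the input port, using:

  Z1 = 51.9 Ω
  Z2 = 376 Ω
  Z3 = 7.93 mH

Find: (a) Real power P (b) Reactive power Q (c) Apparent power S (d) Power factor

Step 1 — Angular frequency: ω = 2π·f = 2π·48.9 = 307.2 rad/s.
Step 2 — Component impedances:
  Z1: Z = R = 51.9 Ω
  Z2: Z = R = 376 Ω
  Z3: Z = jωL = j·307.2·0.00793 = 0 + j2.436 Ω
Step 3 — With the output port shorted to ground, the output series arm Z2 runs from the junction to ground; the shunt arm Z3 also runs from the junction to ground. They appear in parallel: Z3 || Z2 = 0.01579 + j2.436 Ω.
Step 4 — Series with input arm Z1: Z_in = Z1 + (Z3 || Z2) = 51.92 + j2.436 Ω = 51.97∠2.7° Ω.
Step 5 — Source phasor: V = 125∠-49.1° V = 81.84 - j94.48 V.
Step 6 — Current: I = V / Z = 1.488 - j1.89 A = 2.405∠-51.8° A.
Step 7 — Complex power: S = V·I* = 300.3 + j14.09 VA.
Step 8 — Real power: P = Re(S) = 300.3 W.
Step 9 — Reactive power: Q = Im(S) = 14.09 VAR.
Step 10 — Apparent power: |S| = 300.6 VA.
Step 11 — Power factor: PF = P/|S| = 0.9989 (lagging).

(a) P = 300.3 W  (b) Q = 14.09 VAR  (c) S = 300.6 VA  (d) PF = 0.9989 (lagging)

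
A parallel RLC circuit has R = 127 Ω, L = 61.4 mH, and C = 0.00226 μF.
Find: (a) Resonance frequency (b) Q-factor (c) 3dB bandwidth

Step 1 — Resonance: ω₀ = 1/√(LC) = 1/√(0.0614·2.26e-09) = 8.489e+04 rad/s.
Step 2 — f₀ = ω₀/(2π) = 1.351e+04 Hz.
Step 3 — Parallel Q: Q = R/(ω₀L) = 127/(8.489e+04·0.0614) = 0.02437.
Step 4 — Bandwidth: Δω = ω₀/Q = 3.484e+06 rad/s; BW = Δω/(2π) = 5.545e+05 Hz.

(a) f₀ = 1.351e+04 Hz  (b) Q = 0.02437  (c) BW = 5.545e+05 Hz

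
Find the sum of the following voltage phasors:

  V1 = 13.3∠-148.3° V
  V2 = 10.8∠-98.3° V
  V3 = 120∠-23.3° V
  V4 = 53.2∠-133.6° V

Step 1 — Convert each phasor to rectangular form:
  V1 = 13.3·(cos(-148.3°) + j·sin(-148.3°)) = -11.32 - j6.989 V
  V2 = 10.8·(cos(-98.3°) + j·sin(-98.3°)) = -1.559 - j10.69 V
  V3 = 120·(cos(-23.3°) + j·sin(-23.3°)) = 110.2 - j47.47 V
  V4 = 53.2·(cos(-133.6°) + j·sin(-133.6°)) = -36.69 - j38.53 V
Step 2 — Sum components: V_total = 60.65 - j103.7 V.
Step 3 — Convert to polar: |V_total| = 120.1 V, ∠V_total = -59.7°.

V_total = 120.1∠-59.7° V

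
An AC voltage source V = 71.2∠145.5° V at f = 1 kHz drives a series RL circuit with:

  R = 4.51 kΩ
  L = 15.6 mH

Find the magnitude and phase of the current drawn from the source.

Step 1 — Angular frequency: ω = 2π·f = 2π·1000 = 6283 rad/s.
Step 2 — Component impedances:
  R: Z = R = 4510 Ω
  L: Z = jωL = j·6283·0.0156 = 0 + j98.02 Ω
Step 3 — Series combination: Z_total = R + L = 4510 + j98.02 Ω = 4511∠1.2° Ω.
Step 4 — Source phasor: V = 71.2∠145.5° V = -58.68 + j40.33 V.
Step 5 — Ohm's law: I = V / Z_total = (-58.68 + j40.33) / (4510 + j98.02) = -0.01281 + j0.00922 A.
Step 6 — Convert to polar: |I| = 0.01578 A, ∠I = 144.3°.

I = 0.01578∠144.3° A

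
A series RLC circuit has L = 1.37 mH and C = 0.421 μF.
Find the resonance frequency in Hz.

Step 1 — Resonance condition Im(Z)=0 gives ω₀ = 1/√(LC).
Step 2 — ω₀ = 1/√(0.00137·4.21e-07) = 4.164e+04 rad/s.
Step 3 — f₀ = ω₀/(2π) = 6627 Hz.

f₀ = 6627 Hz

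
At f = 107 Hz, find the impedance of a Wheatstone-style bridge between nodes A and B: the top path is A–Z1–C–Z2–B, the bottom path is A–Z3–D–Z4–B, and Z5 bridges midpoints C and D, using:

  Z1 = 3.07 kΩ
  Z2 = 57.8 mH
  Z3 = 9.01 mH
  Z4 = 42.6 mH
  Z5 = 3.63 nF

Step 1 — Angular frequency: ω = 2π·f = 2π·107 = 672.3 rad/s.
Step 2 — Component impedances:
  Z1: Z = R = 3070 Ω
  Z2: Z = jωL = j·672.3·0.0578 = 0 + j38.86 Ω
  Z3: Z = jωL = j·672.3·0.00901 = 0 + j6.057 Ω
  Z4: Z = jωL = j·672.3·0.0426 = 0 + j28.64 Ω
  Z5: Z = 1/(jωC) = -j/(ω·C) = 0 - j4.098e+05 Ω
Step 3 — Bridge requires nodal analysis (the Z5 bridge couples midpoints C and D, so the two paths cannot be reduced to a simple series/parallel combination). Setting node B to ground and injecting 1 A at node A, the 3-node admittance system at A, C, D solves to V_A = Z_AB = 0.392 + j34.69 Ω = 34.69∠89.4° Ω.

Z = 0.392 + j34.69 Ω = 34.69∠89.4° Ω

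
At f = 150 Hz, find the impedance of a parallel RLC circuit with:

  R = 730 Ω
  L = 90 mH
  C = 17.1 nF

Step 1 — Angular frequency: ω = 2π·f = 2π·150 = 942.5 rad/s.
Step 2 — Component impedances:
  R: Z = R = 730 Ω
  L: Z = jωL = j·942.5·0.09 = 0 + j84.82 Ω
  C: Z = 1/(jωC) = -j/(ω·C) = 0 - j6.205e+04 Ω
Step 3 — Parallel combination: 1/Z_total = 1/R + 1/L + 1/C; Z_total = 9.751 + j83.8 Ω = 84.37∠83.4° Ω.

Z = 9.751 + j83.8 Ω = 84.37∠83.4° Ω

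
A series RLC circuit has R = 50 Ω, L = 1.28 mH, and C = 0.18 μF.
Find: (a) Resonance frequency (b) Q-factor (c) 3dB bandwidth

Step 1 — Resonance: ω₀ = 1/√(LC) = 1/√(0.00128·1.8e-07) = 6.588e+04 rad/s.
Step 2 — f₀ = ω₀/(2π) = 1.049e+04 Hz.
Step 3 — Series Q: Q = ω₀L/R = 6.588e+04·0.00128/50 = 1.687.
Step 4 — Bandwidth: Δω = ω₀/Q = 3.906e+04 rad/s; BW = Δω/(2π) = 6217 Hz.

(a) f₀ = 1.049e+04 Hz  (b) Q = 1.687  (c) BW = 6217 Hz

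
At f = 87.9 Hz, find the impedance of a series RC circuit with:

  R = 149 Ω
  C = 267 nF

Step 1 — Angular frequency: ω = 2π·f = 2π·87.9 = 552.3 rad/s.
Step 2 — Component impedances:
  R: Z = R = 149 Ω
  C: Z = 1/(jωC) = -j/(ω·C) = 0 - j6781 Ω
Step 3 — Series combination: Z_total = R + C = 149 - j6781 Ω = 6783∠-88.7° Ω.

Z = 149 - j6781 Ω = 6783∠-88.7° Ω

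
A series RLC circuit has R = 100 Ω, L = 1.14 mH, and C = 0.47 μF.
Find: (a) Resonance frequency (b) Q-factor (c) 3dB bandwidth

Step 1 — Resonance: ω₀ = 1/√(LC) = 1/√(0.00114·4.7e-07) = 4.32e+04 rad/s.
Step 2 — f₀ = ω₀/(2π) = 6876 Hz.
Step 3 — Series Q: Q = ω₀L/R = 4.32e+04·0.00114/100 = 0.4925.
Step 4 — Bandwidth: Δω = ω₀/Q = 8.772e+04 rad/s; BW = Δω/(2π) = 1.396e+04 Hz.

(a) f₀ = 6876 Hz  (b) Q = 0.4925  (c) BW = 1.396e+04 Hz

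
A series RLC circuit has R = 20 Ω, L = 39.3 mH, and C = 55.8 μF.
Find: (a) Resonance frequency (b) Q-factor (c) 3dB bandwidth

Step 1 — Resonance: ω₀ = 1/√(LC) = 1/√(0.0393·5.58e-05) = 675.3 rad/s.
Step 2 — f₀ = ω₀/(2π) = 107.5 Hz.
Step 3 — Series Q: Q = ω₀L/R = 675.3·0.0393/20 = 1.327.
Step 4 — Bandwidth: Δω = ω₀/Q = 508.9 rad/s; BW = Δω/(2π) = 80.99 Hz.

(a) f₀ = 107.5 Hz  (b) Q = 1.327  (c) BW = 80.99 Hz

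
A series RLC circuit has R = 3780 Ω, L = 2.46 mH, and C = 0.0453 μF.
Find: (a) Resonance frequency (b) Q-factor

Step 1 — Resonance condition Im(Z)=0 gives ω₀ = 1/√(LC).
Step 2 — ω₀ = 1/√(0.00246·4.53e-08) = 9.473e+04 rad/s.
Step 3 — f₀ = ω₀/(2π) = 1.508e+04 Hz.
Step 4 — Series Q: Q = ω₀L/R = 9.473e+04·0.00246/3780 = 0.06165.

(a) f₀ = 1.508e+04 Hz  (b) Q = 0.06165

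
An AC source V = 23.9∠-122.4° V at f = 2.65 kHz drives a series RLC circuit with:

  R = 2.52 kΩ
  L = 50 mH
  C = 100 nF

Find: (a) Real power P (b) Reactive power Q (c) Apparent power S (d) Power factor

Step 1 — Angular frequency: ω = 2π·f = 2π·2650 = 1.665e+04 rad/s.
Step 2 — Component impedances:
  R: Z = R = 2520 Ω
  L: Z = jωL = j·1.665e+04·0.05 = 0 + j832.5 Ω
  C: Z = 1/(jωC) = -j/(ω·C) = 0 - j600.6 Ω
Step 3 — Series combination: Z_total = R + L + C = 2520 + j231.9 Ω = 2531∠5.3° Ω.
Step 4 — Source phasor: V = 23.9∠-122.4° V = -12.81 - j20.18 V.
Step 5 — Current: I = V / Z = -0.00577 - j0.007477 A = 0.009444∠-127.7° A.
Step 6 — Complex power: S = V·I* = 0.2248 + j0.02069 VA.
Step 7 — Real power: P = Re(S) = 0.2248 W.
Step 8 — Reactive power: Q = Im(S) = 0.02069 VAR.
Step 9 — Apparent power: |S| = 0.2257 VA.
Step 10 — Power factor: PF = P/|S| = 0.9958 (lagging).

(a) P = 0.2248 W  (b) Q = 0.02069 VAR  (c) S = 0.2257 VA  (d) PF = 0.9958 (lagging)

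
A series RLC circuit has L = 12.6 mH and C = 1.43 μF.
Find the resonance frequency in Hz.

Step 1 — Resonance condition Im(Z)=0 gives ω₀ = 1/√(LC).
Step 2 — ω₀ = 1/√(0.0126·1.43e-06) = 7450 rad/s.
Step 3 — f₀ = ω₀/(2π) = 1186 Hz.

f₀ = 1186 Hz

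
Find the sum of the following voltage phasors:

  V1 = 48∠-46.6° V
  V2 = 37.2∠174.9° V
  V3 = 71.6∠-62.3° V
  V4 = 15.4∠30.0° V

Step 1 — Convert each phasor to rectangular form:
  V1 = 48·(cos(-46.6°) + j·sin(-46.6°)) = 32.98 - j34.88 V
  V2 = 37.2·(cos(174.9°) + j·sin(174.9°)) = -37.05 + j3.307 V
  V3 = 71.6·(cos(-62.3°) + j·sin(-62.3°)) = 33.28 - j63.39 V
  V4 = 15.4·(cos(30.0°) + j·sin(30.0°)) = 13.34 + j7.7 V
Step 2 — Sum components: V_total = 42.55 - j87.26 V.
Step 3 — Convert to polar: |V_total| = 97.08 V, ∠V_total = -64.0°.

V_total = 97.08∠-64.0° V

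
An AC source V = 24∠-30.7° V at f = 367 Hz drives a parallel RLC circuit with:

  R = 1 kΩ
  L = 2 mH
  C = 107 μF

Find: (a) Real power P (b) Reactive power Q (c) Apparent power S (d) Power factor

Step 1 — Angular frequency: ω = 2π·f = 2π·367 = 2306 rad/s.
Step 2 — Component impedances:
  R: Z = R = 1000 Ω
  L: Z = jωL = j·2306·0.002 = 0 + j4.612 Ω
  C: Z = 1/(jωC) = -j/(ω·C) = 0 - j4.053 Ω
Step 3 — Parallel combination: 1/Z_total = 1/R + 1/L + 1/C; Z_total = 1.117 - j33.41 Ω = 33.42∠-88.1° Ω.
Step 4 — Source phasor: V = 24∠-30.7° V = 20.64 - j12.25 V.
Step 5 — Current: I = V / Z = 0.387 + j0.6048 A = 0.7181∠57.4° A.
Step 6 — Complex power: S = V·I* = 0.576 - j17.22 VA.
Step 7 — Real power: P = Re(S) = 0.576 W.
Step 8 — Reactive power: Q = Im(S) = -17.22 VAR.
Step 9 — Apparent power: |S| = 17.23 VA.
Step 10 — Power factor: PF = P/|S| = 0.03342 (leading).

(a) P = 0.576 W  (b) Q = -17.22 VAR  (c) S = 17.23 VA  (d) PF = 0.03342 (leading)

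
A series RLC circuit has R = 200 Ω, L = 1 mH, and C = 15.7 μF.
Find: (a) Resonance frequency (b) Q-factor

Step 1 — Resonance condition Im(Z)=0 gives ω₀ = 1/√(LC).
Step 2 — ω₀ = 1/√(0.001·1.57e-05) = 7981 rad/s.
Step 3 — f₀ = ω₀/(2π) = 1270 Hz.
Step 4 — Series Q: Q = ω₀L/R = 7981·0.001/200 = 0.0399.

(a) f₀ = 1270 Hz  (b) Q = 0.0399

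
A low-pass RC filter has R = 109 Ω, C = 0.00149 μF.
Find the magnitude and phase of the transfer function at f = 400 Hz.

Step 1 — Angular frequency: ω = 2π·400 = 2513 rad/s.
Step 2 — Transfer function: H(jω) = 1/(1 + jωRC).
Step 3 — Denominator: 1 + jωRC = 1 + j·2513·109·1.49e-09 = 1 + j0.0004082.
Step 4 — H = 1 - j0.0004082.
Step 5 — Magnitude: |H| = 1 (-0.0 dB); phase: φ = -0.0°.

|H| = 1 (-0.0 dB), φ = -0.0°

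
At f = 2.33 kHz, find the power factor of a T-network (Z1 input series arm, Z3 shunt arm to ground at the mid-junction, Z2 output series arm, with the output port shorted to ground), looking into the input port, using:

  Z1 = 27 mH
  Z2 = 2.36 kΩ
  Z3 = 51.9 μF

Step 1 — Angular frequency: ω = 2π·f = 2π·2330 = 1.464e+04 rad/s.
Step 2 — Component impedances:
  Z1: Z = jωL = j·1.464e+04·0.027 = 0 + j395.3 Ω
  Z2: Z = R = 2360 Ω
  Z3: Z = 1/(jωC) = -j/(ω·C) = 0 - j1.316 Ω
Step 3 — With the output port shorted to ground, the output series arm Z2 runs from the junction to ground; the shunt arm Z3 also runs from the junction to ground. They appear in parallel: Z3 || Z2 = 0.000734 - j1.316 Ω.
Step 4 — Series with input arm Z1: Z_in = Z1 + (Z3 || Z2) = 0.000734 + j394 Ω = 394∠90.0° Ω.
Step 5 — Power factor: PF = cos(φ) = Re(Z)/|Z| = 0.000734/394 = 1.863e-06.
Step 6 — Type: Im(Z) = 394 ⇒ lagging (phase φ = 90.0°).

PF = 1.863e-06 (lagging, φ = 90.0°)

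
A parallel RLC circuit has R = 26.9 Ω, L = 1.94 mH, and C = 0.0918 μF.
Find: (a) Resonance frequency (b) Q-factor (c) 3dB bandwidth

Step 1 — Resonance: ω₀ = 1/√(LC) = 1/√(0.00194·9.18e-08) = 7.493e+04 rad/s.
Step 2 — f₀ = ω₀/(2π) = 1.193e+04 Hz.
Step 3 — Parallel Q: Q = R/(ω₀L) = 26.9/(7.493e+04·0.00194) = 0.185.
Step 4 — Bandwidth: Δω = ω₀/Q = 4.05e+05 rad/s; BW = Δω/(2π) = 6.445e+04 Hz.

(a) f₀ = 1.193e+04 Hz  (b) Q = 0.185  (c) BW = 6.445e+04 Hz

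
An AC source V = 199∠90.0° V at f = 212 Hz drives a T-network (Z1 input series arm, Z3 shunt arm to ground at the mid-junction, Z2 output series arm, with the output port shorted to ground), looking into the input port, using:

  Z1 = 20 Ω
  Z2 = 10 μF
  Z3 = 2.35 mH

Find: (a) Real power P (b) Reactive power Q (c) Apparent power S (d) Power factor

Step 1 — Angular frequency: ω = 2π·f = 2π·212 = 1332 rad/s.
Step 2 — Component impedances:
  Z1: Z = R = 20 Ω
  Z2: Z = 1/(jωC) = -j/(ω·C) = 0 - j75.07 Ω
  Z3: Z = jωL = j·1332·0.00235 = 0 + j3.13 Ω
Step 3 — With the output port shorted to ground, the output series arm Z2 runs from the junction to ground; the shunt arm Z3 also runs from the junction to ground. They appear in parallel: Z3 || Z2 = 0 + j3.266 Ω.
Step 4 — Series with input arm Z1: Z_in = Z1 + (Z3 || Z2) = 20 + j3.266 Ω = 20.26∠9.3° Ω.
Step 5 — Source phasor: V = 199∠90.0° V = 0 + j199 V.
Step 6 — Current: I = V / Z = 1.583 + j9.691 A = 9.82∠80.7° A.
Step 7 — Complex power: S = V·I* = 1929 + j315 VA.
Step 8 — Real power: P = Re(S) = 1929 W.
Step 9 — Reactive power: Q = Im(S) = 315 VAR.
Step 10 — Apparent power: |S| = 1954 VA.
Step 11 — Power factor: PF = P/|S| = 0.9869 (lagging).

(a) P = 1929 W  (b) Q = 315 VAR  (c) S = 1954 VA  (d) PF = 0.9869 (lagging)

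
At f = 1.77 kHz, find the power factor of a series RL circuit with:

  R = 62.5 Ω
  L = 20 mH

Step 1 — Angular frequency: ω = 2π·f = 2π·1770 = 1.112e+04 rad/s.
Step 2 — Component impedances:
  R: Z = R = 62.5 Ω
  L: Z = jωL = j·1.112e+04·0.02 = 0 + j222.4 Ω
Step 3 — Series combination: Z_total = R + L = 62.5 + j222.4 Ω = 231∠74.3° Ω.
Step 4 — Power factor: PF = cos(φ) = Re(Z)/|Z| = 62.5/231.04 = 0.2705.
Step 5 — Type: Im(Z) = 222.4 ⇒ lagging (phase φ = 74.3°).

PF = 0.2705 (lagging, φ = 74.3°)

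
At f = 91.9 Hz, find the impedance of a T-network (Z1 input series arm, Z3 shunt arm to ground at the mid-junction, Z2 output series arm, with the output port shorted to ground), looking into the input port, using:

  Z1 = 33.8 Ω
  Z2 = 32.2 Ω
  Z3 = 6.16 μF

Step 1 — Angular frequency: ω = 2π·f = 2π·91.9 = 577.4 rad/s.
Step 2 — Component impedances:
  Z1: Z = R = 33.8 Ω
  Z2: Z = R = 32.2 Ω
  Z3: Z = 1/(jωC) = -j/(ω·C) = 0 - j281.1 Ω
Step 3 — With the output port shorted to ground, the output series arm Z2 runs from the junction to ground; the shunt arm Z3 also runs from the junction to ground. They appear in parallel: Z3 || Z2 = 31.78 - j3.64 Ω.
Step 4 — Series with input arm Z1: Z_in = Z1 + (Z3 || Z2) = 65.58 - j3.64 Ω = 65.68∠-3.2° Ω.

Z = 65.58 - j3.64 Ω = 65.68∠-3.2° Ω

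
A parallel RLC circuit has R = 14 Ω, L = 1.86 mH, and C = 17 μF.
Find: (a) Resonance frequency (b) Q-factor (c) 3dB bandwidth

Step 1 — Resonance: ω₀ = 1/√(LC) = 1/√(0.00186·1.7e-05) = 5624 rad/s.
Step 2 — f₀ = ω₀/(2π) = 895 Hz.
Step 3 — Parallel Q: Q = R/(ω₀L) = 14/(5624·0.00186) = 1.338.
Step 4 — Bandwidth: Δω = ω₀/Q = 4202 rad/s; BW = Δω/(2π) = 668.7 Hz.

(a) f₀ = 895 Hz  (b) Q = 1.338  (c) BW = 668.7 Hz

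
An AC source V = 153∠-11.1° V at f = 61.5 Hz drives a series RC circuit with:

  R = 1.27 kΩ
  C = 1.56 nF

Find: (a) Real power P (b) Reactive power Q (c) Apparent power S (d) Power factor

Step 1 — Angular frequency: ω = 2π·f = 2π·61.5 = 386.4 rad/s.
Step 2 — Component impedances:
  R: Z = R = 1270 Ω
  C: Z = 1/(jωC) = -j/(ω·C) = 0 - j1.659e+06 Ω
Step 3 — Series combination: Z_total = R + C = 1270 - j1.659e+06 Ω = 1.659e+06∠-90.0° Ω.
Step 4 — Source phasor: V = 153∠-11.1° V = 150.1 - j29.46 V.
Step 5 — Current: I = V / Z = 1.783e-05 + j9.049e-05 A = 9.223e-05∠78.9° A.
Step 6 — Complex power: S = V·I* = 1.08e-05 - j0.01411 VA.
Step 7 — Real power: P = Re(S) = 1.08e-05 W.
Step 8 — Reactive power: Q = Im(S) = -0.01411 VAR.
Step 9 — Apparent power: |S| = 0.01411 VA.
Step 10 — Power factor: PF = P/|S| = 0.0007656 (leading).

(a) P = 1.08e-05 W  (b) Q = -0.01411 VAR  (c) S = 0.01411 VA  (d) PF = 0.0007656 (leading)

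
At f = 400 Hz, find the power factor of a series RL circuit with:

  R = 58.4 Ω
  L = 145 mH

Step 1 — Angular frequency: ω = 2π·f = 2π·400 = 2513 rad/s.
Step 2 — Component impedances:
  R: Z = R = 58.4 Ω
  L: Z = jωL = j·2513·0.145 = 0 + j364.4 Ω
Step 3 — Series combination: Z_total = R + L = 58.4 + j364.4 Ω = 369.1∠80.9° Ω.
Step 4 — Power factor: PF = cos(φ) = Re(Z)/|Z| = 58.4/369.1 = 0.1582.
Step 5 — Type: Im(Z) = 364.4 ⇒ lagging (phase φ = 80.9°).

PF = 0.1582 (lagging, φ = 80.9°)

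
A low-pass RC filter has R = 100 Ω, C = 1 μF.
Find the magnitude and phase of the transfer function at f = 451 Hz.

Step 1 — Angular frequency: ω = 2π·451 = 2834 rad/s.
Step 2 — Transfer function: H(jω) = 1/(1 + jωRC).
Step 3 — Denominator: 1 + jωRC = 1 + j·2834·100·1e-06 = 1 + j0.2834.
Step 4 — H = 0.9257 - j0.2623.
Step 5 — Magnitude: |H| = 0.9621 (-0.3 dB); phase: φ = -15.8°.

|H| = 0.9621 (-0.3 dB), φ = -15.8°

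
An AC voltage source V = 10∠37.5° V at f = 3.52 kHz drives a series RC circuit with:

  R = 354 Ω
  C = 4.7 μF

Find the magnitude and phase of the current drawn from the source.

Step 1 — Angular frequency: ω = 2π·f = 2π·3520 = 2.212e+04 rad/s.
Step 2 — Component impedances:
  R: Z = R = 354 Ω
  C: Z = 1/(jωC) = -j/(ω·C) = 0 - j9.62 Ω
Step 3 — Series combination: Z_total = R + C = 354 - j9.62 Ω = 354.1∠-1.6° Ω.
Step 4 — Source phasor: V = 10∠37.5° V = 7.934 + j6.088 V.
Step 5 — Ohm's law: I = V / Z_total = (7.934 + j6.088) / (354 - j9.62) = 0.02193 + j0.01779 A.
Step 6 — Convert to polar: |I| = 0.02824 A, ∠I = 39.1°.

I = 0.02824∠39.1° A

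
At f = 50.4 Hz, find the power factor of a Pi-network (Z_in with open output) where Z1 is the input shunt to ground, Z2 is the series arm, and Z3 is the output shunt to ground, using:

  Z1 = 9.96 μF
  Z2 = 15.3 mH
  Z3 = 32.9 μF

Step 1 — Angular frequency: ω = 2π·f = 2π·50.4 = 316.7 rad/s.
Step 2 — Component impedances:
  Z1: Z = 1/(jωC) = -j/(ω·C) = 0 - j317.1 Ω
  Z2: Z = jωL = j·316.7·0.0153 = 0 + j4.845 Ω
  Z3: Z = 1/(jωC) = -j/(ω·C) = 0 - j95.98 Ω
Step 3 — With open output, the series arm Z2 and the output shunt Z3 appear in series to ground: Z2 + Z3 = 0 - j91.14 Ω.
Step 4 — Parallel with input shunt Z1: Z_in = Z1 || (Z2 + Z3) = 0 - j70.79 Ω = 70.79∠-90.0° Ω.
Step 5 — Power factor: PF = cos(φ) = Re(Z)/|Z| = 0/70.79 = 0.
Step 6 — Type: Im(Z) = -70.79 ⇒ leading (phase φ = -90.0°).

PF = 0 (leading, φ = -90.0°)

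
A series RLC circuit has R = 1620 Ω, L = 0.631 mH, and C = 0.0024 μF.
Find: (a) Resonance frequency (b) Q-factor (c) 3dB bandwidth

Step 1 — Resonance: ω₀ = 1/√(LC) = 1/√(0.000631·2.4e-09) = 8.126e+05 rad/s.
Step 2 — f₀ = ω₀/(2π) = 1.293e+05 Hz.
Step 3 — Series Q: Q = ω₀L/R = 8.126e+05·0.000631/1620 = 0.3165.
Step 4 — Bandwidth: Δω = ω₀/Q = 2.567e+06 rad/s; BW = Δω/(2π) = 4.086e+05 Hz.

(a) f₀ = 1.293e+05 Hz  (b) Q = 0.3165  (c) BW = 4.086e+05 Hz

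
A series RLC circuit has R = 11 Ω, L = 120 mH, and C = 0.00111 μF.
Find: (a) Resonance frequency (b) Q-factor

Step 1 — Resonance condition Im(Z)=0 gives ω₀ = 1/√(LC).
Step 2 — ω₀ = 1/√(0.12·1.11e-09) = 8.665e+04 rad/s.
Step 3 — f₀ = ω₀/(2π) = 1.379e+04 Hz.
Step 4 — Series Q: Q = ω₀L/R = 8.665e+04·0.12/11 = 945.2.

(a) f₀ = 1.379e+04 Hz  (b) Q = 945.2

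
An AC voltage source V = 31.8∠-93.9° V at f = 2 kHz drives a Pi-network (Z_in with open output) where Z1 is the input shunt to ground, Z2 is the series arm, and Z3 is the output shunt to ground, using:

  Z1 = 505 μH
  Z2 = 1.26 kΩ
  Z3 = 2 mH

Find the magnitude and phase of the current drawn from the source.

Step 1 — Angular frequency: ω = 2π·f = 2π·2000 = 1.257e+04 rad/s.
Step 2 — Component impedances:
  Z1: Z = jωL = j·1.257e+04·0.000505 = 0 + j6.346 Ω
  Z2: Z = R = 1260 Ω
  Z3: Z = jωL = j·1.257e+04·0.002 = 0 + j25.13 Ω
Step 3 — With open output, the series arm Z2 and the output shunt Z3 appear in series to ground: Z2 + Z3 = 1260 + j25.13 Ω.
Step 4 — Parallel with input shunt Z1: Z_in = Z1 || (Z2 + Z3) = 0.03194 + j6.345 Ω = 6.345∠89.7° Ω.
Step 5 — Source phasor: V = 31.8∠-93.9° V = -2.163 - j31.73 V.
Step 6 — Ohm's law: I = V / Z_total = (-2.163 - j31.73) / (0.03194 + j6.345) = -5.002 + j0.3157 A.
Step 7 — Convert to polar: |I| = 5.012 A, ∠I = 176.4°.

I = 5.012∠176.4° A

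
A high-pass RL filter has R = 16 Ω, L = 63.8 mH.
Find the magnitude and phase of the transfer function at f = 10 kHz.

Step 1 — Angular frequency: ω = 2π·1e+04 = 6.283e+04 rad/s.
Step 2 — Transfer function: H(jω) = jωL/(R + jωL).
Step 3 — Numerator jωL = j·4009; denominator R + jωL = 16 + j4009.
Step 4 — H = 1 + j0.003991.
Step 5 — Magnitude: |H| = 1 (-0.0 dB); phase: φ = 0.2°.

|H| = 1 (-0.0 dB), φ = 0.2°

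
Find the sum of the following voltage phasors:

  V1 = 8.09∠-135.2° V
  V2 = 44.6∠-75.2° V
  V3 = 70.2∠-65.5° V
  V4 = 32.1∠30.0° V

Step 1 — Convert each phasor to rectangular form:
  V1 = 8.09·(cos(-135.2°) + j·sin(-135.2°)) = -5.74 - j5.7 V
  V2 = 44.6·(cos(-75.2°) + j·sin(-75.2°)) = 11.39 - j43.12 V
  V3 = 70.2·(cos(-65.5°) + j·sin(-65.5°)) = 29.11 - j63.88 V
  V4 = 32.1·(cos(30.0°) + j·sin(30.0°)) = 27.8 + j16.05 V
Step 2 — Sum components: V_total = 62.56 - j96.65 V.
Step 3 — Convert to polar: |V_total| = 115.1 V, ∠V_total = -57.1°.

V_total = 115.1∠-57.1° V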